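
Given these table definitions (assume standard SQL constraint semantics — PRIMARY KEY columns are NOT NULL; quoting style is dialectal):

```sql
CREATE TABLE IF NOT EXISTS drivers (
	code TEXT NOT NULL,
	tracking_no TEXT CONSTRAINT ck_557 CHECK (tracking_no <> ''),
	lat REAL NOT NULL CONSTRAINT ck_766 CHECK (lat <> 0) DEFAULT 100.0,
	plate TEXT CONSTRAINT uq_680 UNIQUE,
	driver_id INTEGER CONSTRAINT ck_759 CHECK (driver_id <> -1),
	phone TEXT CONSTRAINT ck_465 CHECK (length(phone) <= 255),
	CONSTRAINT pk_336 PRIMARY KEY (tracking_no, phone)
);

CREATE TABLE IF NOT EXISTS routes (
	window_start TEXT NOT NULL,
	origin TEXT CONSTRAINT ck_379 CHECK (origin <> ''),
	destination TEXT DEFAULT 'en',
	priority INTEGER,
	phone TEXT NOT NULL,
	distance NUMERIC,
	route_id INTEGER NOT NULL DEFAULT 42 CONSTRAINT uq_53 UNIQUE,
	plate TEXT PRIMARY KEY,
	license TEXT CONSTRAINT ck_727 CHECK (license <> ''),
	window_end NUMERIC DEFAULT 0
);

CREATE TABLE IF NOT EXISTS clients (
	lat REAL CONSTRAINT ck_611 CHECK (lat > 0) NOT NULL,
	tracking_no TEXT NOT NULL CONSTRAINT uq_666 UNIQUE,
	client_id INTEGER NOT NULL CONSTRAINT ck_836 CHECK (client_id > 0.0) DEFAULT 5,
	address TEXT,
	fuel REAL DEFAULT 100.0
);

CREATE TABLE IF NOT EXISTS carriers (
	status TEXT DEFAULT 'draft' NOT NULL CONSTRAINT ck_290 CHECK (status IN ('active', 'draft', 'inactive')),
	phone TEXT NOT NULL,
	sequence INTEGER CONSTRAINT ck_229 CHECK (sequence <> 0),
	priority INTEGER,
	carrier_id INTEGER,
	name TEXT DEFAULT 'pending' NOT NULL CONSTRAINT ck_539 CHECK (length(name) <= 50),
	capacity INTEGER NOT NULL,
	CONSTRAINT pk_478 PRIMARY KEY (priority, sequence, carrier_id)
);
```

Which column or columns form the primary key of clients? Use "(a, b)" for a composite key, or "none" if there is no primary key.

No column is declared PRIMARY KEY inline, and there is no table-level PRIMARY KEY clause in clients.

none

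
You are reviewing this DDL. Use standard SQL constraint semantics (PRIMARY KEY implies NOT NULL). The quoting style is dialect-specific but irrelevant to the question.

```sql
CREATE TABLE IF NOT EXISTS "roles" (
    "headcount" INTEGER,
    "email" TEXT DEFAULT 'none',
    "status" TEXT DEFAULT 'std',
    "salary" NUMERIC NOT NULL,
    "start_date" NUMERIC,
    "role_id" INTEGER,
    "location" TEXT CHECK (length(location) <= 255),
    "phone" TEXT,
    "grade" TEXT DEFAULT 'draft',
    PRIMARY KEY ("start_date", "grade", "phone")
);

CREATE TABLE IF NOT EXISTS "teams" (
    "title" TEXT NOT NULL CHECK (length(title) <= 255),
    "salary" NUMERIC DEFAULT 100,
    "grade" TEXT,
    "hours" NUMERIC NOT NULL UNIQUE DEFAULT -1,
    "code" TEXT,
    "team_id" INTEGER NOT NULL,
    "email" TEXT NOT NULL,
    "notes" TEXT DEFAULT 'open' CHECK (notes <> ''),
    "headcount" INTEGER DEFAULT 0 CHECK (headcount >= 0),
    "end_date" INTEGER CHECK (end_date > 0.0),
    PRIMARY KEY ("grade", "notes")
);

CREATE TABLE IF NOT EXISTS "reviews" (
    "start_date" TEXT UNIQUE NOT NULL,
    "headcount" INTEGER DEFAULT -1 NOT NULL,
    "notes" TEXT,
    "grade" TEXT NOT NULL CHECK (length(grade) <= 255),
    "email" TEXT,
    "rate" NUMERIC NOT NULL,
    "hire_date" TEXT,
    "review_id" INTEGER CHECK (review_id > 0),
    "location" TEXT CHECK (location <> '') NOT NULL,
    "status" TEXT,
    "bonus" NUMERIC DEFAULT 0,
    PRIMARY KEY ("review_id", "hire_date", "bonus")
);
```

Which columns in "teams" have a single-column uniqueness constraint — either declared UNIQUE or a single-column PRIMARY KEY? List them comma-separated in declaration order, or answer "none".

- title: no UNIQUE or single-column PK constraint.
- salary: no UNIQUE or single-column PK constraint.
- grade: part of a composite PRIMARY KEY — only the tuple is unique, not this column on its own.
- hours: declared UNIQUE → unique.
- code: no UNIQUE or single-column PK constraint.
- team_id: no UNIQUE or single-column PK constraint.
- email: no UNIQUE or single-column PK constraint.
- notes: part of a composite PRIMARY KEY — only the tuple is unique, not this column on its own.
- headcount: no UNIQUE or single-column PK constraint.
- end_date: no UNIQUE or single-column PK constraint.

hours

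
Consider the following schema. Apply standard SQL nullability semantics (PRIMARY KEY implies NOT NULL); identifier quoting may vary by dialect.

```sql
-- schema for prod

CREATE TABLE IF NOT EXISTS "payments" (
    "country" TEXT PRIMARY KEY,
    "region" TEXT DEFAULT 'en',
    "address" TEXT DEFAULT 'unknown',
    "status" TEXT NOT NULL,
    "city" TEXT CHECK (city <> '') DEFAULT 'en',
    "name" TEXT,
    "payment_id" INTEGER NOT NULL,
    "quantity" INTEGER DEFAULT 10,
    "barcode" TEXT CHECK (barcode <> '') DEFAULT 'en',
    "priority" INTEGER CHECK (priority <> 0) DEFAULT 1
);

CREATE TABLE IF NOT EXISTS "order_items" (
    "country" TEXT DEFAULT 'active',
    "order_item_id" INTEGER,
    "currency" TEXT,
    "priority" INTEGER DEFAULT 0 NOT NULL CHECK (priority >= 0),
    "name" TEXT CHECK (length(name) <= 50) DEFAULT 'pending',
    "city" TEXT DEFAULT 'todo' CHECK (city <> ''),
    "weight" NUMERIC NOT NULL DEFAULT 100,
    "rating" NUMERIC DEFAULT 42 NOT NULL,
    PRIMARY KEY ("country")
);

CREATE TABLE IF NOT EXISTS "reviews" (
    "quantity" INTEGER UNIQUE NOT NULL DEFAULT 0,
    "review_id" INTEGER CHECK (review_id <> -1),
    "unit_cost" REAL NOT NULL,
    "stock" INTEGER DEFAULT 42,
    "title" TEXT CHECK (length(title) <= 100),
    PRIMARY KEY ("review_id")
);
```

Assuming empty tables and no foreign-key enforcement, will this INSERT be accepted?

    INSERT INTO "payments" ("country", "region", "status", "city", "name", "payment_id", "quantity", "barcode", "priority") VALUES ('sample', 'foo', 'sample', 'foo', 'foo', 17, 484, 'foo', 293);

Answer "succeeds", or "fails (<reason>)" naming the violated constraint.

succeeds

NOT NULL columns: country is supplied; payment_id is supplied; status is supplied.
CHECK constraints: 'foo' satisfies (city <> ''); 'foo' satisfies (barcode <> ''); 293 satisfies (priority <> 0).
No constraint is violated.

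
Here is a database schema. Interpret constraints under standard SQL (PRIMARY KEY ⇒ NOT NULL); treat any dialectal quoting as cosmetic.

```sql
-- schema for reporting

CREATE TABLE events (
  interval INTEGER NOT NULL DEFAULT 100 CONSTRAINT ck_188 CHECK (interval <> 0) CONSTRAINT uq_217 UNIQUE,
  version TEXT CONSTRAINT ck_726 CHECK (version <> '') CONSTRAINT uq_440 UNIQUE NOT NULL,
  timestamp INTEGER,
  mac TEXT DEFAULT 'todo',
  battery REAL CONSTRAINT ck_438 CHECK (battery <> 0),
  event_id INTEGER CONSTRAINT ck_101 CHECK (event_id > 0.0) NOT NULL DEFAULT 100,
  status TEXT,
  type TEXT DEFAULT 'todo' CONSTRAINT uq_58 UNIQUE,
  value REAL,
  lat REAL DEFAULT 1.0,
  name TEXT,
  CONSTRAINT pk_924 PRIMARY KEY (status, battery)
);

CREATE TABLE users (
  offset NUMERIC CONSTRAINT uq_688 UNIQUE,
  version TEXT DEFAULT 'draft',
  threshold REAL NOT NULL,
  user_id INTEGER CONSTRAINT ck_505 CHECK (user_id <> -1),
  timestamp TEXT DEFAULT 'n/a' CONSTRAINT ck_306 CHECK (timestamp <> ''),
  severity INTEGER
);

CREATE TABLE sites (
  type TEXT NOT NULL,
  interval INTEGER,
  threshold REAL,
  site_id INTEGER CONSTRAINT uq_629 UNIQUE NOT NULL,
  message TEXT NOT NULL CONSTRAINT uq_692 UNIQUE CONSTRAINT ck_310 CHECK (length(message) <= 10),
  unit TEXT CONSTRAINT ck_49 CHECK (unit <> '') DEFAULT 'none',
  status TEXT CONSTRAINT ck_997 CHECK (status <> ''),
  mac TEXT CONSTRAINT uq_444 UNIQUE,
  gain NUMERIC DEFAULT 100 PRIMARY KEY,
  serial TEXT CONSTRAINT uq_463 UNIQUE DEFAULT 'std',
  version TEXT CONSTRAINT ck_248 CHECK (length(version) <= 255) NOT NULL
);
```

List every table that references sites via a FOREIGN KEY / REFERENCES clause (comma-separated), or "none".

none

No REFERENCES clause anywhere in the schema names sites.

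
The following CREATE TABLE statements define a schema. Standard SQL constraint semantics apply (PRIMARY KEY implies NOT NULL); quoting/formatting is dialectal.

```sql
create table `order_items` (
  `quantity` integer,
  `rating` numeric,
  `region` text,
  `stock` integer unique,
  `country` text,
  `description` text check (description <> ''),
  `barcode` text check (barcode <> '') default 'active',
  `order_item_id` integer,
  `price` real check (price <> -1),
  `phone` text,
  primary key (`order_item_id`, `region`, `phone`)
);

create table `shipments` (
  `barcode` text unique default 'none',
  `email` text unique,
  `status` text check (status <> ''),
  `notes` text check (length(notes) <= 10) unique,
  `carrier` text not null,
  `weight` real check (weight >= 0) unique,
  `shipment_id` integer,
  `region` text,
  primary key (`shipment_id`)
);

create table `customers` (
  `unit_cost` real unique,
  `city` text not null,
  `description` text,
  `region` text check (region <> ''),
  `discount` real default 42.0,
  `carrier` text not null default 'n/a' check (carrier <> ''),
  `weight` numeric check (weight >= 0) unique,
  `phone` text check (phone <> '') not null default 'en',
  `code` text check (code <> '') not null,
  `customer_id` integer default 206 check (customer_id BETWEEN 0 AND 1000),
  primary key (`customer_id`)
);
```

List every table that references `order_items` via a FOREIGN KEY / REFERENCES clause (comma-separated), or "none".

No REFERENCES clause anywhere in the schema names order_items.

none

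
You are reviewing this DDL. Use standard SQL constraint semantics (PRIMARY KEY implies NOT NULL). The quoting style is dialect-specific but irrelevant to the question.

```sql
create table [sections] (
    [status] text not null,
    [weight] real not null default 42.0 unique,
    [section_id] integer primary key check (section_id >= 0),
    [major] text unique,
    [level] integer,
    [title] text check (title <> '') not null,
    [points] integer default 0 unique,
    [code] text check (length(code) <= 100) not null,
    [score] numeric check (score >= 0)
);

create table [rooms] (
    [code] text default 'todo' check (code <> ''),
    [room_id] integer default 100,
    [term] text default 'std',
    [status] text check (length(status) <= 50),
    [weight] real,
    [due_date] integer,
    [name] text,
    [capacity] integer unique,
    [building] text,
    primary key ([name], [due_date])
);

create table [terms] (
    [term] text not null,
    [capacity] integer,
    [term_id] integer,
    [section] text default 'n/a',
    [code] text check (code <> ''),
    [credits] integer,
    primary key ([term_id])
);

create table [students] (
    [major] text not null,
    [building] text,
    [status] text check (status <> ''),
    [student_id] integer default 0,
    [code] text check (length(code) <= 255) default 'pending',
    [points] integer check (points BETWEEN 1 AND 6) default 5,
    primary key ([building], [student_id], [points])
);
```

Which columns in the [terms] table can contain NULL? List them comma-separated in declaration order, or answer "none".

capacity, section, code, credits

- term: declared NOT NULL → not nullable.
- capacity: no NOT NULL constraint applies → nullable.
- term_id: part of the PRIMARY KEY, which implies NOT NULL → not nullable.
- section: DEFAULT only fills an omitted column; an explicit NULL is still allowed → nullable.
- code: CHECK does not forbid NULL (a CHECK constraint passes when its expression is NULL) → nullable.
- credits: no NOT NULL constraint applies → nullable.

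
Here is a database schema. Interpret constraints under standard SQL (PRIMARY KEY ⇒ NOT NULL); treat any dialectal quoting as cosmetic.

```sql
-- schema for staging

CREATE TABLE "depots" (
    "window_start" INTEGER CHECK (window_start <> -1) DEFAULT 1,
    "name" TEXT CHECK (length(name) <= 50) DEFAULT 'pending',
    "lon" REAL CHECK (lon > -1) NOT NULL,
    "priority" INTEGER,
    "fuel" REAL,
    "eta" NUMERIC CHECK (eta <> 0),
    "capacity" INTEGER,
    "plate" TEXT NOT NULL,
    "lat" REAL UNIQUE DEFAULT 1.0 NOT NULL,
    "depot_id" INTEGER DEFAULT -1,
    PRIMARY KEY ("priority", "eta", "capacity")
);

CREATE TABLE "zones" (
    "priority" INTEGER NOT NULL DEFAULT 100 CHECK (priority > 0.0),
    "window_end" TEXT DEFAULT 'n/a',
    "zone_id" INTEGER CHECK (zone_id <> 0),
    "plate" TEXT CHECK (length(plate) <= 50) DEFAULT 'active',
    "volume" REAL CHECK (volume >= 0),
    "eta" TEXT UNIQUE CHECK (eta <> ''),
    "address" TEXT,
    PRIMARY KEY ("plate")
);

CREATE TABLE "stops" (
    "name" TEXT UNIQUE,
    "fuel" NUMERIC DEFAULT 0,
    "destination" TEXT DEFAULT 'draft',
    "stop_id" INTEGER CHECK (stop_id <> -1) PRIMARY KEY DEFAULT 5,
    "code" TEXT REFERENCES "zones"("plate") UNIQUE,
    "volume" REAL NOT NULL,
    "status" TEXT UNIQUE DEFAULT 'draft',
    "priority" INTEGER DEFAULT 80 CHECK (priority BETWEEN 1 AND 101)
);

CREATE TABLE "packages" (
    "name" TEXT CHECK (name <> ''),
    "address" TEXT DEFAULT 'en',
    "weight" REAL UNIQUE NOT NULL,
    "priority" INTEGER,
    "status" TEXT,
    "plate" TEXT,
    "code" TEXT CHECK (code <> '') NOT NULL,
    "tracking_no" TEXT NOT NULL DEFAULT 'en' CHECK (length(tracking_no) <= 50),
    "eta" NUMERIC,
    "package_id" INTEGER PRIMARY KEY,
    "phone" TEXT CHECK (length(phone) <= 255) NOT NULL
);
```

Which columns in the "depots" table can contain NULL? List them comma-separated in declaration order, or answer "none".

- window_start: CHECK does not forbid NULL (a CHECK constraint passes when its expression is NULL) → nullable.
- name: CHECK does not forbid NULL (a CHECK constraint passes when its expression is NULL) → nullable.
- lon: declared NOT NULL → not nullable.
- priority: part of the PRIMARY KEY, which implies NOT NULL → not nullable.
- fuel: no NOT NULL constraint applies → nullable.
- eta: part of the PRIMARY KEY, which implies NOT NULL → not nullable.
- capacity: part of the PRIMARY KEY, which implies NOT NULL → not nullable.
- plate: declared NOT NULL → not nullable.
- lat: declared NOT NULL → not nullable.
- depot_id: DEFAULT only fills an omitted column; an explicit NULL is still allowed → nullable.

window_start, name, fuel, depot_id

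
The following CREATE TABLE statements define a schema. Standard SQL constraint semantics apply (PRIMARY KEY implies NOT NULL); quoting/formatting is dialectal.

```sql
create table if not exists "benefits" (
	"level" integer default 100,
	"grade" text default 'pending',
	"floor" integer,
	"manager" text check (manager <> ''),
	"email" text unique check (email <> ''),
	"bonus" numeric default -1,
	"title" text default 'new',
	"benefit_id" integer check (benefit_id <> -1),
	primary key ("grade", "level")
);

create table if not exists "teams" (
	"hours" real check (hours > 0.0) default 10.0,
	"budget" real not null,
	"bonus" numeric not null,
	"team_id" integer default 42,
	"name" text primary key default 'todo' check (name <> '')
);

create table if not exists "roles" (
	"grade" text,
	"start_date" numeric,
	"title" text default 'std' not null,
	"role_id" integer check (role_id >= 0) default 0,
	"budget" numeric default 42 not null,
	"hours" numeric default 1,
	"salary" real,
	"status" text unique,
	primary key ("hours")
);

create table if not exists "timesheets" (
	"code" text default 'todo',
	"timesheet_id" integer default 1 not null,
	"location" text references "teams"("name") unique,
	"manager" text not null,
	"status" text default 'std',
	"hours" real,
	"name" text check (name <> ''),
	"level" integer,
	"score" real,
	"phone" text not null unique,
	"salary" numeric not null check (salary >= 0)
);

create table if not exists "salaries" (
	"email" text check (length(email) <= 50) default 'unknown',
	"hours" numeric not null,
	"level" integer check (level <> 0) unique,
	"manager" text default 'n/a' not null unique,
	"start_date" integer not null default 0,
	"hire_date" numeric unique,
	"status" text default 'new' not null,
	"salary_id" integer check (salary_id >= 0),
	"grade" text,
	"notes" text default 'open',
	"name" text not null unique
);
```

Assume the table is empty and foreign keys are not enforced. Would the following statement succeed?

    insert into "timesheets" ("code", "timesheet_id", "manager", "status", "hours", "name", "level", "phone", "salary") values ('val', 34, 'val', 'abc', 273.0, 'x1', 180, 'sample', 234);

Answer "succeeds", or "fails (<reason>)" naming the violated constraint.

NOT NULL columns: manager is supplied; phone is supplied; salary is supplied; timesheet_id is supplied.
CHECK constraints: 'x1' satisfies (name <> ''); 234 satisfies (salary >= 0).
No constraint is violated.

succeeds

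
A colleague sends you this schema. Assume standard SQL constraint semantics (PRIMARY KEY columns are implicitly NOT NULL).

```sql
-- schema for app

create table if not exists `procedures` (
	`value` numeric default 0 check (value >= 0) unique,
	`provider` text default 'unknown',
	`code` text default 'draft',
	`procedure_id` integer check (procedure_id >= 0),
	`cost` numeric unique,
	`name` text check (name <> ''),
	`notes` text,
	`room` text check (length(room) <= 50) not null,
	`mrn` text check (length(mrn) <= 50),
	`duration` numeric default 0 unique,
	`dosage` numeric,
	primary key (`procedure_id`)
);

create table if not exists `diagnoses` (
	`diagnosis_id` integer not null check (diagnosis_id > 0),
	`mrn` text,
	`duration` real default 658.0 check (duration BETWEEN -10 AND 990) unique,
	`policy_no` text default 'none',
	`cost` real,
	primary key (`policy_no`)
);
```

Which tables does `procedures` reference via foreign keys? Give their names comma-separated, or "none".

No column in procedures has a REFERENCES clause.

none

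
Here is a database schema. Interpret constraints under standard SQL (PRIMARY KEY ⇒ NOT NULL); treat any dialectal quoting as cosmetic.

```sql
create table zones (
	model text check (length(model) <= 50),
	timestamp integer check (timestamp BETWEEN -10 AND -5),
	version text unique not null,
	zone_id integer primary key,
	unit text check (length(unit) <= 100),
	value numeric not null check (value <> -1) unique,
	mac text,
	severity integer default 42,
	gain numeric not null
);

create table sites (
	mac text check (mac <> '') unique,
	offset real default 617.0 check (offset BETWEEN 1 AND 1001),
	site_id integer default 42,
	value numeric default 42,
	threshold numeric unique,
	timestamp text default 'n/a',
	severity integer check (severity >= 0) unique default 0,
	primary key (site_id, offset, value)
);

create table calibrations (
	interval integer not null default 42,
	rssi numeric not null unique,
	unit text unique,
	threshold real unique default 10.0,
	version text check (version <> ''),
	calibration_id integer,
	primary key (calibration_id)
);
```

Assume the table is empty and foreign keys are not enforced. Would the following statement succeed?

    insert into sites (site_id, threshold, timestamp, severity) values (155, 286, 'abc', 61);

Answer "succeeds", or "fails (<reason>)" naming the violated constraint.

NOT NULL columns: offset defaults to 617.0; site_id is supplied; value defaults to 42.
CHECK constraints: 61 satisfies (severity >= 0).
No constraint is violated.

succeeds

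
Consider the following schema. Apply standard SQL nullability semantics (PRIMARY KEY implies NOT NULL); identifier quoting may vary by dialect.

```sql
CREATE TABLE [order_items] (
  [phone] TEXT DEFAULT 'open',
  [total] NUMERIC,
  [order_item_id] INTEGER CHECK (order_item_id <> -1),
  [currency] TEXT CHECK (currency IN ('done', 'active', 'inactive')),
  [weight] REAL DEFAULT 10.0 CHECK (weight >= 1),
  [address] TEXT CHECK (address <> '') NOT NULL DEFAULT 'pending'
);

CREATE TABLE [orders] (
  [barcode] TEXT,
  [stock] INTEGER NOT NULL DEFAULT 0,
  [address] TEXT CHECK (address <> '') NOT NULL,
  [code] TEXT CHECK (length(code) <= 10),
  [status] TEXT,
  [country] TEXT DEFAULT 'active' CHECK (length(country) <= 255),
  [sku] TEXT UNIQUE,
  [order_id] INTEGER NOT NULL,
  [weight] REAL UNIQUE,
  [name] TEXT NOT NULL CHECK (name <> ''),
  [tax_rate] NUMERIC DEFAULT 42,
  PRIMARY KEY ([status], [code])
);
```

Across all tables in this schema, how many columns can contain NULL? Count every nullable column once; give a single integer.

order_items: 5 nullable (phone, total, order_item_id, currency, weight — PK none and explicit NOT NULL columns excluded).
orders: 5 nullable (barcode, country, sku, weight, tax_rate — PK (status, code) and explicit NOT NULL columns excluded).
Total: 5 + 5 = 10.

10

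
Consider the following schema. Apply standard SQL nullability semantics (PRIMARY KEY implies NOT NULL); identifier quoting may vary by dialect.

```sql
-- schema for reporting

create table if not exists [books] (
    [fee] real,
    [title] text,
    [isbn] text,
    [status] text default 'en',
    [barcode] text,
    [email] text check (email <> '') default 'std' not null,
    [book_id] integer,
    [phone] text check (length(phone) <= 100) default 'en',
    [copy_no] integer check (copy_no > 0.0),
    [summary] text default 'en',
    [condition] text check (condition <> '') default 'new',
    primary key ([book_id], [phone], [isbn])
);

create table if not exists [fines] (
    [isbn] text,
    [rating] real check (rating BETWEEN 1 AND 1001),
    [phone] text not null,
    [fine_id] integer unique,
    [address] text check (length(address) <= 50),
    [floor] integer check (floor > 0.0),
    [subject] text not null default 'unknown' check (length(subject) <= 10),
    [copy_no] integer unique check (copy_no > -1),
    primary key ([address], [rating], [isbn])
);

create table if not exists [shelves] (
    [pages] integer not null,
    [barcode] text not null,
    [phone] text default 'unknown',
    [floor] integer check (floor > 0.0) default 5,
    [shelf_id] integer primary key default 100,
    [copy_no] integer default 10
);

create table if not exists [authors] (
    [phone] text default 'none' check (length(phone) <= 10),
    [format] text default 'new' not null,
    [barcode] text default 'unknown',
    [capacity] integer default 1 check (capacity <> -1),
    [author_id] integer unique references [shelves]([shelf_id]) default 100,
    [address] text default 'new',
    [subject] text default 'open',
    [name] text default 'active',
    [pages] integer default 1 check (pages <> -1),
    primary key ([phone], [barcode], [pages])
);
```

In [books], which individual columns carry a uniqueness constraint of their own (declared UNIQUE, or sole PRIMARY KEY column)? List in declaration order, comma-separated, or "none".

none

- fee: no UNIQUE or single-column PK constraint.
- title: no UNIQUE or single-column PK constraint.
- isbn: part of a composite PRIMARY KEY — only the tuple is unique, not this column on its own.
- status: no UNIQUE or single-column PK constraint.
- barcode: no UNIQUE or single-column PK constraint.
- email: no UNIQUE or single-column PK constraint.
- book_id: part of a composite PRIMARY KEY — only the tuple is unique, not this column on its own.
- phone: part of a composite PRIMARY KEY — only the tuple is unique, not this column on its own.
- copy_no: no UNIQUE or single-column PK constraint.
- summary: no UNIQUE or single-column PK constraint.
- condition: no UNIQUE or single-column PK constraint.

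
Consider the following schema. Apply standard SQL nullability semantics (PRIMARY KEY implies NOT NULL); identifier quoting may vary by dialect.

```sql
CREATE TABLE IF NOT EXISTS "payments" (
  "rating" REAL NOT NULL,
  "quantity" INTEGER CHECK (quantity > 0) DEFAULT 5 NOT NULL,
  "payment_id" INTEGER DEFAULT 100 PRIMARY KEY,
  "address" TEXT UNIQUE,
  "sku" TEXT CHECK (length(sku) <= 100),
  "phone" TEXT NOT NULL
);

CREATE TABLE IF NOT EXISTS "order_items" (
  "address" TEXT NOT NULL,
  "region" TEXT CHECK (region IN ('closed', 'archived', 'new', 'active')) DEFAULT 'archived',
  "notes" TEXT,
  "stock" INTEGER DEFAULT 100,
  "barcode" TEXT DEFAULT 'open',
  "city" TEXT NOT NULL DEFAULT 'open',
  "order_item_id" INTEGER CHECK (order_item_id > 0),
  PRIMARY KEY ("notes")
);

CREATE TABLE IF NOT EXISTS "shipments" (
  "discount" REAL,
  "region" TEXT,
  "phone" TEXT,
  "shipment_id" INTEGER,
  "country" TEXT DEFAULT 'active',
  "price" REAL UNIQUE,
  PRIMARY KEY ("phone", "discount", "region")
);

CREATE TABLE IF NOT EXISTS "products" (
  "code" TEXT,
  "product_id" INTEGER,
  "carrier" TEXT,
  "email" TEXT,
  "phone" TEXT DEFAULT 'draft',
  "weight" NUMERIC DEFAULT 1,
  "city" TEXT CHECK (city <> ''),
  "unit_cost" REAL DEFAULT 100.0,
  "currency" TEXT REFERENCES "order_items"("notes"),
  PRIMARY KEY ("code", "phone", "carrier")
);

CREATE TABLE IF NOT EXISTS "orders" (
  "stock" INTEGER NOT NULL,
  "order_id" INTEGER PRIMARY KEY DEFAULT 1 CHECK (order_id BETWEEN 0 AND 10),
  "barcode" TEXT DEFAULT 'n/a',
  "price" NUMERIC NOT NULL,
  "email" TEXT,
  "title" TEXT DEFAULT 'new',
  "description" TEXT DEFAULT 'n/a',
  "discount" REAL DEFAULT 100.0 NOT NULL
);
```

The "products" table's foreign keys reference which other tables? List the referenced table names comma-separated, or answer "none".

- currency REFERENCES order_items(notes).

order_items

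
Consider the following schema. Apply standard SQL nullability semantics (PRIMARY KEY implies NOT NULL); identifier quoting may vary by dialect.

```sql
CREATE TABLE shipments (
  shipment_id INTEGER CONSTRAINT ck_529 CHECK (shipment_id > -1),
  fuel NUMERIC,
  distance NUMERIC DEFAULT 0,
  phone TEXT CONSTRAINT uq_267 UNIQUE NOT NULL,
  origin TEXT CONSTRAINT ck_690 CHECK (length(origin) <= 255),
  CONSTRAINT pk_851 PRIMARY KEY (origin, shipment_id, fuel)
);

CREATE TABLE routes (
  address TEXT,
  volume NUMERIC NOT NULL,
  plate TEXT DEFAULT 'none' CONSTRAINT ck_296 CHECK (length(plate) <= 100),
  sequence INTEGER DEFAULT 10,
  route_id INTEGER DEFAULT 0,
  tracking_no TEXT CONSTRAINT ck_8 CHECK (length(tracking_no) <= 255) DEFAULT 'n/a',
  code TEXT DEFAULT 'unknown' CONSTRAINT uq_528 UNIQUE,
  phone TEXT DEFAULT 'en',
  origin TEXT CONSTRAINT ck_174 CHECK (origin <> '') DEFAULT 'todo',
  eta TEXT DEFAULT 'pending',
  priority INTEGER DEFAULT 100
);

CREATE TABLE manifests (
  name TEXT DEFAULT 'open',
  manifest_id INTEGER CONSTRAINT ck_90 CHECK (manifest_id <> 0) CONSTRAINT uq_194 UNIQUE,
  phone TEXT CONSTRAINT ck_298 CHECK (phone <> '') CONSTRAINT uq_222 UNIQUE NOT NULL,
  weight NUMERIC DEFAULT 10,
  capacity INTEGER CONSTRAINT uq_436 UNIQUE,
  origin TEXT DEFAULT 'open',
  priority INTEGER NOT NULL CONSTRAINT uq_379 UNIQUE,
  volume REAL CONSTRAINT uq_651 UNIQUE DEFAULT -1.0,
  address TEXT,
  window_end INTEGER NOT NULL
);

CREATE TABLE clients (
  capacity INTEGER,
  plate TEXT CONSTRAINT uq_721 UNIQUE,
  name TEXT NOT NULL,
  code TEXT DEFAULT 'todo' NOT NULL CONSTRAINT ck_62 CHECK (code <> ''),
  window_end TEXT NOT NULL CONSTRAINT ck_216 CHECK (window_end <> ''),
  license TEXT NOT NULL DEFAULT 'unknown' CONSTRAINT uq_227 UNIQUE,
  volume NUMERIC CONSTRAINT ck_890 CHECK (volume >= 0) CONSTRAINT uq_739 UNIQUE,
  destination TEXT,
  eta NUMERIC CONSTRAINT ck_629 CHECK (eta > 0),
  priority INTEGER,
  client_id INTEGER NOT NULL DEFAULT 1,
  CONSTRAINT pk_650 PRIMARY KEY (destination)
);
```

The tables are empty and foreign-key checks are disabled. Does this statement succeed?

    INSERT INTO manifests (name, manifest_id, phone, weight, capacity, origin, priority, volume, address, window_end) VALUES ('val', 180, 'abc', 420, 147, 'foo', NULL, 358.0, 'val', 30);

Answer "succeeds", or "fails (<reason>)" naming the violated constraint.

priority is explicitly set to NULL, but priority is declared NOT NULL.

fails (NOT NULL on priority)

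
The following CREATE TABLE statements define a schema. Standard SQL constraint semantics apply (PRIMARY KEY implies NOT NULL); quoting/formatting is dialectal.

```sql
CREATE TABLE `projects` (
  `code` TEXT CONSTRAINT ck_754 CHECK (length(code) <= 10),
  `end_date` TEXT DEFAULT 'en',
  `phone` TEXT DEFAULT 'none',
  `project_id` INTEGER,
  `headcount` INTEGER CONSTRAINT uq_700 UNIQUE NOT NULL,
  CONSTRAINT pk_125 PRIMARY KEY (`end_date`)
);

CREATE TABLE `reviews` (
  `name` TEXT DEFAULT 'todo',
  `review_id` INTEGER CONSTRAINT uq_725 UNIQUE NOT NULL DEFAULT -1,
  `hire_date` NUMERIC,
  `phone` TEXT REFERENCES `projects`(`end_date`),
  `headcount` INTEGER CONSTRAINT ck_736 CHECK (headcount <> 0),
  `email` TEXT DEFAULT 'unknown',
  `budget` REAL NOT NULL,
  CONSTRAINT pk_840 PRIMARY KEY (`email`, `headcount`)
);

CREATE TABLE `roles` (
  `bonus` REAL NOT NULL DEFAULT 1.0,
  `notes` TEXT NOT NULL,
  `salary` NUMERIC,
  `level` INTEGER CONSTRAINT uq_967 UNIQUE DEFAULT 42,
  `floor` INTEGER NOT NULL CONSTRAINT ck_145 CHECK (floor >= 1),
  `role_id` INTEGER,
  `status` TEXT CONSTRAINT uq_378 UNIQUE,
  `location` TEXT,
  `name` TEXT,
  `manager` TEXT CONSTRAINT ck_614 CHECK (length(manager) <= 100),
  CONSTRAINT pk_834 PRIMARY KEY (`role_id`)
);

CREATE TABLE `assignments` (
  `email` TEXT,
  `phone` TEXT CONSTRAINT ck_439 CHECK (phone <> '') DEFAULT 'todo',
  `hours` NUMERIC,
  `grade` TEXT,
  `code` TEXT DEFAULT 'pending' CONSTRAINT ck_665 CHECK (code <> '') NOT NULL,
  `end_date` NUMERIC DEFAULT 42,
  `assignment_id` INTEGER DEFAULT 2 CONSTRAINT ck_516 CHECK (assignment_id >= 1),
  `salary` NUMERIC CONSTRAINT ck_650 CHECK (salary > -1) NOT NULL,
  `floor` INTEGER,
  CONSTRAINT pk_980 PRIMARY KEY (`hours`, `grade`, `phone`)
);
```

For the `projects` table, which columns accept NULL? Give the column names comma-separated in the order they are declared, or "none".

code, phone, project_id

- code: CHECK does not forbid NULL (a CHECK constraint passes when its expression is NULL) → nullable.
- end_date: part of the PRIMARY KEY, which implies NOT NULL → not nullable.
- phone: DEFAULT only fills an omitted column; an explicit NULL is still allowed → nullable.
- project_id: no NOT NULL constraint applies → nullable.
- headcount: declared NOT NULL → not nullable.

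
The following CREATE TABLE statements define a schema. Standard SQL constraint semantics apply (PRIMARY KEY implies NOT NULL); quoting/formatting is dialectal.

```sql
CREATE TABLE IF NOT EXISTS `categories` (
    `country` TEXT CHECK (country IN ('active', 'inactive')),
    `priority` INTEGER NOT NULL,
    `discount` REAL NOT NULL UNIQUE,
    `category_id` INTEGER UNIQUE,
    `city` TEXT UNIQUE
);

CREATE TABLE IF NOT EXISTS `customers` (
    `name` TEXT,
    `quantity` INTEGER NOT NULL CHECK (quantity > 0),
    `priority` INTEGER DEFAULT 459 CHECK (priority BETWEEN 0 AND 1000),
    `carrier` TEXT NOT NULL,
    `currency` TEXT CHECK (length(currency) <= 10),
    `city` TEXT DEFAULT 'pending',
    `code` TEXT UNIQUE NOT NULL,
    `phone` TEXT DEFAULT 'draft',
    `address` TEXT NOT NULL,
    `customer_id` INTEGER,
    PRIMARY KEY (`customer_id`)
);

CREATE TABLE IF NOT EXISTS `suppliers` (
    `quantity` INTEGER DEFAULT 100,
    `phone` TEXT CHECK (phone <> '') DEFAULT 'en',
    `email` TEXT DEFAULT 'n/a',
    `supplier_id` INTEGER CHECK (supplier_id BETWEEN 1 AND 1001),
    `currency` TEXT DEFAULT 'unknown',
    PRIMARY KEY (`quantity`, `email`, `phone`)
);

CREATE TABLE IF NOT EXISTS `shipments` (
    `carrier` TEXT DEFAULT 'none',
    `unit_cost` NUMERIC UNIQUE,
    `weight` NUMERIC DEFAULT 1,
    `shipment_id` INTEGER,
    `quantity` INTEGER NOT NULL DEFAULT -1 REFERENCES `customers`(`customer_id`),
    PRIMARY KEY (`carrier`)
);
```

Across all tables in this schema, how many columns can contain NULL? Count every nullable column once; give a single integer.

13

categories: 3 nullable (country, category_id, city — PK none and explicit NOT NULL columns excluded).
customers: 5 nullable (name, priority, currency, city, phone — PK (customer_id) and explicit NOT NULL columns excluded).
suppliers: 2 nullable (supplier_id, currency — PK (quantity, email, phone) and explicit NOT NULL columns excluded).
shipments: 3 nullable (unit_cost, weight, shipment_id — PK (carrier) and explicit NOT NULL columns excluded).
Total: 3 + 5 + 2 + 3 = 13.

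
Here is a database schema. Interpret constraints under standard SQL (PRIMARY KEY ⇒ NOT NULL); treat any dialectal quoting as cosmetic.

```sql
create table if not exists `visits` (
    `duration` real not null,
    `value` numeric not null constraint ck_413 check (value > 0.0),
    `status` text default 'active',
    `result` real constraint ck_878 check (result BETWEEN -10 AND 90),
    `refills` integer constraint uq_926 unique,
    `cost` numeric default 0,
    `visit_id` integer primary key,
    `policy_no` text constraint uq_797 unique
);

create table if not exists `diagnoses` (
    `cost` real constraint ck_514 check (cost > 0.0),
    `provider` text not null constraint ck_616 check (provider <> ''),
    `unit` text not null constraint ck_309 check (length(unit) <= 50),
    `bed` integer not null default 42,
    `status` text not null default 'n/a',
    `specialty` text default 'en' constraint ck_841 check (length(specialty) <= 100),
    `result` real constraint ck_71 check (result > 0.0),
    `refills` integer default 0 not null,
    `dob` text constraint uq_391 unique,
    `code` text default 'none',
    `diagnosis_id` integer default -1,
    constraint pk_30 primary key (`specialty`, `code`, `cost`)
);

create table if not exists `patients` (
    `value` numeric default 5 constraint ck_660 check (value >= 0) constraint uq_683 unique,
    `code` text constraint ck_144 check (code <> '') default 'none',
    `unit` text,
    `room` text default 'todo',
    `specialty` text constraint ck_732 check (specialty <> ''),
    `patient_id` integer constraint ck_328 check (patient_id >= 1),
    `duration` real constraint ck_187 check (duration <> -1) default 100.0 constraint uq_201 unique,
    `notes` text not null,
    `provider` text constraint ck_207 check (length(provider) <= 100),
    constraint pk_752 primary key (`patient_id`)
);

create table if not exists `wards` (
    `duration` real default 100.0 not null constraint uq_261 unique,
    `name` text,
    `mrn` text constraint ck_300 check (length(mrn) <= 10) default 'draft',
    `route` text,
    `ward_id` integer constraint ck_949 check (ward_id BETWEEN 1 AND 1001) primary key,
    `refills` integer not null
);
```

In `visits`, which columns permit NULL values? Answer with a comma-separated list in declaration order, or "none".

status, result, refills, cost, policy_no

- duration: declared NOT NULL → not nullable.
- value: declared NOT NULL → not nullable.
- status: DEFAULT only fills an omitted column; an explicit NULL is still allowed → nullable.
- result: CHECK does not forbid NULL (a CHECK constraint passes when its expression is NULL) → nullable.
- refills: UNIQUE does not imply NOT NULL → nullable.
- cost: DEFAULT only fills an omitted column; an explicit NULL is still allowed → nullable.
- visit_id: part of the PRIMARY KEY, which implies NOT NULL → not nullable.
- policy_no: UNIQUE does not imply NOT NULL → nullable.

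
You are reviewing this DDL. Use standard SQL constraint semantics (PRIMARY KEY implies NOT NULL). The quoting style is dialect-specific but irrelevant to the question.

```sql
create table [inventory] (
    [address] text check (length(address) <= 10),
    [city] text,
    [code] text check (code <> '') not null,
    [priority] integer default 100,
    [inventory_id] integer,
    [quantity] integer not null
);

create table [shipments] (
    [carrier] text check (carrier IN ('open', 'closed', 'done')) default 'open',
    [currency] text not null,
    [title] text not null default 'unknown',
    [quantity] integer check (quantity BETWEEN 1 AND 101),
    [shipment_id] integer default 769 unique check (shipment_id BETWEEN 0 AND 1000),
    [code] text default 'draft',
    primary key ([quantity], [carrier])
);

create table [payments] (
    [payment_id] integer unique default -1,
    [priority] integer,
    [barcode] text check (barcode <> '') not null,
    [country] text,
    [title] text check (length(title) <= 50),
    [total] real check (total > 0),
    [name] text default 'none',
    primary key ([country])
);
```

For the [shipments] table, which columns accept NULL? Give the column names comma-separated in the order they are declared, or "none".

- carrier: part of the PRIMARY KEY, which implies NOT NULL → not nullable.
- currency: declared NOT NULL → not nullable.
- title: declared NOT NULL → not nullable.
- quantity: part of the PRIMARY KEY, which implies NOT NULL → not nullable.
- shipment_id: CHECK does not forbid NULL (a CHECK constraint passes when its expression is NULL) → nullable.
- code: DEFAULT only fills an omitted column; an explicit NULL is still allowed → nullable.

shipment_id, code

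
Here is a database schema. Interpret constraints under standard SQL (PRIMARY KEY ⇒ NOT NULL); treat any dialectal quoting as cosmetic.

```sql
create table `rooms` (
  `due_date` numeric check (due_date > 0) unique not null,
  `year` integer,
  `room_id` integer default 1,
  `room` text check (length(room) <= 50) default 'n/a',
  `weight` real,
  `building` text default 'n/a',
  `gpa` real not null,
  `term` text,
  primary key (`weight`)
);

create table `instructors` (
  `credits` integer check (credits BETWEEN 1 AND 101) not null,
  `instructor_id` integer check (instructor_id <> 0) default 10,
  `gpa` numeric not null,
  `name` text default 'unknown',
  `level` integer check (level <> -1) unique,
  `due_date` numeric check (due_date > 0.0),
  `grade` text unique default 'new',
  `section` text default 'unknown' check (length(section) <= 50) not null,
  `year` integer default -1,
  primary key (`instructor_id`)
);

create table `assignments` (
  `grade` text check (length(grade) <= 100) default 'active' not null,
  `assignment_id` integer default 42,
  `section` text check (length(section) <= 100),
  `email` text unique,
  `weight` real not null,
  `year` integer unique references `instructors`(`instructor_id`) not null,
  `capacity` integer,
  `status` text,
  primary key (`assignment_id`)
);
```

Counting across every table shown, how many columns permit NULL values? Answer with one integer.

rooms: 5 nullable (year, room_id, room, building, term — PK (weight) and explicit NOT NULL columns excluded).
instructors: 5 nullable (name, level, due_date, grade, year — PK (instructor_id) and explicit NOT NULL columns excluded).
assignments: 4 nullable (section, email, capacity, status — PK (assignment_id) and explicit NOT NULL columns excluded).
Total: 5 + 5 + 4 = 14.

14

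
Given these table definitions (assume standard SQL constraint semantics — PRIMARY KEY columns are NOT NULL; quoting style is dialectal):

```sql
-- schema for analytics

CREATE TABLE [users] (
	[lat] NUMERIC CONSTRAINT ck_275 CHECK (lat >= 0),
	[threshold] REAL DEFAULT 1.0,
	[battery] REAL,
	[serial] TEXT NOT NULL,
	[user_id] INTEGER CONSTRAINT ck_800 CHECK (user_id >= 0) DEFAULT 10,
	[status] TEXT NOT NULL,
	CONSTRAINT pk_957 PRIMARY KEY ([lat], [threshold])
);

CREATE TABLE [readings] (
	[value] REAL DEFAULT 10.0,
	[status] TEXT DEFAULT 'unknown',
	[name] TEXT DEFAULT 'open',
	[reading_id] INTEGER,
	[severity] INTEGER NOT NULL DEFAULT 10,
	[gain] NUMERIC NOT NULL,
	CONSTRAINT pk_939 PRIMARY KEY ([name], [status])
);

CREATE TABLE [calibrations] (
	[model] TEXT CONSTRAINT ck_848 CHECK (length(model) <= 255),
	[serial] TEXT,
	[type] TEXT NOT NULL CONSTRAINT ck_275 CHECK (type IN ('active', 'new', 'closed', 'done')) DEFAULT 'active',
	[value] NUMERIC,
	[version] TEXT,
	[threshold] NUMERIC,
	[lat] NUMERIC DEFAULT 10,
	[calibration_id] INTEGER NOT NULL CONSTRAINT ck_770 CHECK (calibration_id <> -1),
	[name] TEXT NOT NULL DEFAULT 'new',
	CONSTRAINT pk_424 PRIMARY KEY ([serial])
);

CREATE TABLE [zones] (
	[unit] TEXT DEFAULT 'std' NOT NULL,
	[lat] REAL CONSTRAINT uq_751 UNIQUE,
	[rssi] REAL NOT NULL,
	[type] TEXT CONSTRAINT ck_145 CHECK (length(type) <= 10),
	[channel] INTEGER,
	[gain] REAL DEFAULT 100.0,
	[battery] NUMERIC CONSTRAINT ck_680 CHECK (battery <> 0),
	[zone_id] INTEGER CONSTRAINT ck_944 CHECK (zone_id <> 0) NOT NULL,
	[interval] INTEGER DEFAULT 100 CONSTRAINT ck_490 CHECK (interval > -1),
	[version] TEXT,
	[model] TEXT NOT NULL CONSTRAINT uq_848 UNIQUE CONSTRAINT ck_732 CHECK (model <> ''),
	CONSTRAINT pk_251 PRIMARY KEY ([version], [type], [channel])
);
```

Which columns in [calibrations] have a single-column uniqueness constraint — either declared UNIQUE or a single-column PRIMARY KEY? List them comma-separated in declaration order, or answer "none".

serial

- model: no UNIQUE or single-column PK constraint.
- serial: single-column PRIMARY KEY → unique.
- type: no UNIQUE or single-column PK constraint.
- value: no UNIQUE or single-column PK constraint.
- version: no UNIQUE or single-column PK constraint.
- threshold: no UNIQUE or single-column PK constraint.
- lat: no UNIQUE or single-column PK constraint.
- calibration_id: no UNIQUE or single-column PK constraint.
- name: no UNIQUE or single-column PK constraint.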